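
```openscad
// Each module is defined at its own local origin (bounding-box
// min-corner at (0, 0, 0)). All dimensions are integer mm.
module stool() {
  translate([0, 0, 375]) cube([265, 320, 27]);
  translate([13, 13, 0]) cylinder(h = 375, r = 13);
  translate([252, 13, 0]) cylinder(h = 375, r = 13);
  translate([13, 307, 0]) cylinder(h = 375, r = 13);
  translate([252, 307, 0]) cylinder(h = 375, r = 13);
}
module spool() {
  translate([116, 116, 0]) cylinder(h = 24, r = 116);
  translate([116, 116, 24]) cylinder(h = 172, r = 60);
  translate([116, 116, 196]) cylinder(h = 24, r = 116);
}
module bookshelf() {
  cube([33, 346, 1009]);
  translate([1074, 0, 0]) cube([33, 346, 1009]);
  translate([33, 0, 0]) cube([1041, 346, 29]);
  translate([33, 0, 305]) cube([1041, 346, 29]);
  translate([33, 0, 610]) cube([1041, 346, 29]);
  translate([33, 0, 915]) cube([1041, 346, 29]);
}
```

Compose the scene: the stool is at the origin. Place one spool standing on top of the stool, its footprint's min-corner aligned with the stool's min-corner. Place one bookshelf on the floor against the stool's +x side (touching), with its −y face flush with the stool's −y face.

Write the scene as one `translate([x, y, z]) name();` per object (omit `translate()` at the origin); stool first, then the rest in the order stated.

stool();
translate([0, 0, 402]) spool();
translate([265, 0, 0]) bookshelf();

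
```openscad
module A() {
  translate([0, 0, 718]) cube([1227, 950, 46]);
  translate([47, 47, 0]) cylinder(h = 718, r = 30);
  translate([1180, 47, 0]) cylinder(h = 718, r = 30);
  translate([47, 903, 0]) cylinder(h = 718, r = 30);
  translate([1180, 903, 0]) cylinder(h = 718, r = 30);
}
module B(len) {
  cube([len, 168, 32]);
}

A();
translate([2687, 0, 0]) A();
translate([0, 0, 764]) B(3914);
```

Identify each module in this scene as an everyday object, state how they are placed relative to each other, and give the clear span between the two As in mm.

Second table starts at x = 2687; first ends at x = 1227; clear span = 2687 − 1227 = 1460 mm.

A is a table. B is a beam. A beam spans the tops of two tables. The clear span between the two tables is 1460 mm.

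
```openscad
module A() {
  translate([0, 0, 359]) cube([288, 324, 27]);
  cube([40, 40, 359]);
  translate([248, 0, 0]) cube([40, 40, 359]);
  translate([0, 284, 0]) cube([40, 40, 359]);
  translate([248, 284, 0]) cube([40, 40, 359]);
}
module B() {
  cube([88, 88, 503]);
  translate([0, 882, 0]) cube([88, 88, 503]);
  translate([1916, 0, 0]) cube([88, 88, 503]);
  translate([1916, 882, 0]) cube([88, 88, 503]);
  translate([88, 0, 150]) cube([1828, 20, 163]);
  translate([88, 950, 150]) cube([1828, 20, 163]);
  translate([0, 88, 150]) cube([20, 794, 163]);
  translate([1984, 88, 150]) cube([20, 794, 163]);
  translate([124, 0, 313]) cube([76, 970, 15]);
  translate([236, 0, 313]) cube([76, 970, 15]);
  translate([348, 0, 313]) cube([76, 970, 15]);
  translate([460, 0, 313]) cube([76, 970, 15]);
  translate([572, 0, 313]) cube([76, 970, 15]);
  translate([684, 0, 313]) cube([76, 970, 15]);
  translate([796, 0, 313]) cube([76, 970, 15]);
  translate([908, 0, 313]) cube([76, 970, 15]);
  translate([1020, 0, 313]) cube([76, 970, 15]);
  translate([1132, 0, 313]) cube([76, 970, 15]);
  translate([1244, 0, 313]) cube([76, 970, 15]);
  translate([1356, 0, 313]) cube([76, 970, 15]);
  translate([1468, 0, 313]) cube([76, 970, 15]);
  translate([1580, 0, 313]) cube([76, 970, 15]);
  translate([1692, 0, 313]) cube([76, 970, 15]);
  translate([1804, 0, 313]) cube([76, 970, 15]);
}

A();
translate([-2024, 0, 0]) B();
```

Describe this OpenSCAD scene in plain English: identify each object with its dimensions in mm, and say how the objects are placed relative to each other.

A is a four-legged stool. The seat is a 288×324×27 mm slab whose top surface is at z = 386 mm; four square legs, each 40×40 mm in cross-section, run from the floor (z = 0) to the underside of the seat, each flush with a corner of the seat.

B is a bed frame 2004 mm long (x) by 970 mm wide (y). Four 88×88 mm corner posts, 503 mm tall, at the corners of the footprint. Four rails of 20 mm thickness and 163 mm height run between adjacent posts with their undersides at z = 150 mm, their outer faces flush with the outside of the frame (the two x-running rails run between the posts' inner faces; the two y-running rails run between the posts' inner faces). 16 slats, each 76 mm wide (x) and 15 mm thick, lie across the top of the two x-running rails, running the full 970 mm width of the frame in y; the slats are evenly spaced along x between the inner faces of the end posts with equal gaps (rounded down to the nearest mm) at the −x end and between each pair — any rounding remainder accumulates at the +x end.

The bed frame is on the floor beside the stool on its −x side.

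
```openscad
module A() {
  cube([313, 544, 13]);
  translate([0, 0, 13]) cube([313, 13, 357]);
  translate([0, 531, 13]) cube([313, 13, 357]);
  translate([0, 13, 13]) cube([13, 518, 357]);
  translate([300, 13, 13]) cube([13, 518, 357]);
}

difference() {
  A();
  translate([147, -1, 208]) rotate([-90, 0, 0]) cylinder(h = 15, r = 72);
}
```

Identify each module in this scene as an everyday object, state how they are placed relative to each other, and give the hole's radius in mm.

The subtracted cylinder has r = 72 mm.

A is an open box. The open box has a circular hole through its front wall. The hole's radius is 72 mm.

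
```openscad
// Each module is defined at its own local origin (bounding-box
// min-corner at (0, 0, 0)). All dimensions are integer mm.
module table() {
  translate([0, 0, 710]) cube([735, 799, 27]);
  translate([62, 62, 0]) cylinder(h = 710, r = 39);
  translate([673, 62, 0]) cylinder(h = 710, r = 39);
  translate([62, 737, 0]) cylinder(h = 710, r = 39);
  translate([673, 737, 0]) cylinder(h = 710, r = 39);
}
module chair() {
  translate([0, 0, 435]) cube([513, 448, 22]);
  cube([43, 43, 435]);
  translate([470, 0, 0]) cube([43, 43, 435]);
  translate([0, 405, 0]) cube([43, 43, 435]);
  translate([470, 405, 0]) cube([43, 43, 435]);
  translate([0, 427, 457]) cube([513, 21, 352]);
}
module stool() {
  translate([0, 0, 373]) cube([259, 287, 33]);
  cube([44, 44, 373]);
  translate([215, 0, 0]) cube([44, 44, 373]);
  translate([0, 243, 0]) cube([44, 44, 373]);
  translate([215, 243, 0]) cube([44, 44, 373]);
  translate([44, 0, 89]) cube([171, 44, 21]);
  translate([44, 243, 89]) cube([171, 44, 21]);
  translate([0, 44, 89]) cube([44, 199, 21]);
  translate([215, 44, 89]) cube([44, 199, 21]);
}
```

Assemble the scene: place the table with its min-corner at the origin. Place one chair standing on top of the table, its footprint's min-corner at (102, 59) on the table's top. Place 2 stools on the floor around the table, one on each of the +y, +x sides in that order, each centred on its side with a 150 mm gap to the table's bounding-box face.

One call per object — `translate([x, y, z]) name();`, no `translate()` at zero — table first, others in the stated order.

table();
translate([102, 59, 737]) chair();
translate([238, 949, 0]) stool();
translate([885, 256, 0]) stool();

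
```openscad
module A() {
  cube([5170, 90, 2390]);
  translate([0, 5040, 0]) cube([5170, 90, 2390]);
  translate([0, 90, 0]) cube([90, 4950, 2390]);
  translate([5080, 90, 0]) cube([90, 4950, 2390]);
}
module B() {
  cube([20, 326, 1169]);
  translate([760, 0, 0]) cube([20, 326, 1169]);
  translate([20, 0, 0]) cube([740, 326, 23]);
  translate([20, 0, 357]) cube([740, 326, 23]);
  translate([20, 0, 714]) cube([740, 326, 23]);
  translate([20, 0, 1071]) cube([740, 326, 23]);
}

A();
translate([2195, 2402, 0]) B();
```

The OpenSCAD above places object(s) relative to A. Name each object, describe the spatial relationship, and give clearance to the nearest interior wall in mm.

Clearances: x = 2105, y = 2312; minimum 2105 mm.

A is a house frame. B is a bookshelf. The bookshelf sits inside the house frame, centred. The clearance to the nearest interior wall is 2105 mm.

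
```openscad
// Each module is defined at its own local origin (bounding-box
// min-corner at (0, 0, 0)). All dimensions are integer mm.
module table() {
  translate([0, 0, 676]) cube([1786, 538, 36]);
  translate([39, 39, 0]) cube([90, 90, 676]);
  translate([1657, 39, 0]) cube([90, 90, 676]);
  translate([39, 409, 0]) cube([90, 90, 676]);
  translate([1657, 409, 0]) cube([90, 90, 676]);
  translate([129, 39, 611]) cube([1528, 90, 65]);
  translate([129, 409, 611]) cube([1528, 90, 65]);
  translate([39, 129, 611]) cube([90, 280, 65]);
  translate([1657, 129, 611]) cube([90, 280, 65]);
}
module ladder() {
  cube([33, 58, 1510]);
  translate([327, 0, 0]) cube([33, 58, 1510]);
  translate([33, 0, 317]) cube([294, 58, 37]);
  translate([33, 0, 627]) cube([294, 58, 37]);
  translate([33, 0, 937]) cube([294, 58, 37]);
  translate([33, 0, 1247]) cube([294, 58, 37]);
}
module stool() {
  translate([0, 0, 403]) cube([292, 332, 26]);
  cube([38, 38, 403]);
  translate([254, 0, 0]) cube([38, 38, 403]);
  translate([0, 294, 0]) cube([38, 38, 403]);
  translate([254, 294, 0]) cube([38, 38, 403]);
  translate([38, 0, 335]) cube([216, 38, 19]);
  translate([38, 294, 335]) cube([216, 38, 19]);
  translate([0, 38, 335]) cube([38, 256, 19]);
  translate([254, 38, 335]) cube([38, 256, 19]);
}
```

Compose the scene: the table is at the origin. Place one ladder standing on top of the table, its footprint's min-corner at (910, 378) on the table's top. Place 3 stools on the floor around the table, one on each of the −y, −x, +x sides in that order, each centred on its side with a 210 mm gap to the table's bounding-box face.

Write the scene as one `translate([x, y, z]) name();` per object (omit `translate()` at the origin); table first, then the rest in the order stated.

table();
translate([910, 378, 712]) ladder();
translate([747, -542, 0]) stool();
translate([-502, 103, 0]) stool();
translate([1996, 103, 0]) stool();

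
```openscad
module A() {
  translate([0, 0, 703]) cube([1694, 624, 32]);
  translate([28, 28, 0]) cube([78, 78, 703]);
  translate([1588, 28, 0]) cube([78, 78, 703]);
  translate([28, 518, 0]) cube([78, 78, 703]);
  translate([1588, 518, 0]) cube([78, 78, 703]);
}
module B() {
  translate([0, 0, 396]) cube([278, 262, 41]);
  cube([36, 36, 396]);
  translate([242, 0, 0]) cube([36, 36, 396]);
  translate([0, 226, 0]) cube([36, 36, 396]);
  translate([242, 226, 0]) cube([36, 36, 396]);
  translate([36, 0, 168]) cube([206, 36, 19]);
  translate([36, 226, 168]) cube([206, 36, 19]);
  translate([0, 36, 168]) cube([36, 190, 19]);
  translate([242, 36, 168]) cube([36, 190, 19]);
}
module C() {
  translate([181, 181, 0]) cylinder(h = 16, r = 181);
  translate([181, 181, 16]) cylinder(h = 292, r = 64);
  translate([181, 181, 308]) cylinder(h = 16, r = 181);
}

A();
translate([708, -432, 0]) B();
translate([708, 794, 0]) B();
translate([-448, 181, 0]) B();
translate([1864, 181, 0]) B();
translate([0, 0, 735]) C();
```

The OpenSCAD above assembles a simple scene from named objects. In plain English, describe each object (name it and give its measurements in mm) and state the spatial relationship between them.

A is a rectangular dining table. The top is 1694×624×32 mm with its upper surface at z = 735 mm. It stands on four 78×78 mm square legs, each inset 28 mm from the nearest pair of top edges, running from the floor to the underside of the top.

B is a simple wooden stool: a rectangular seat 278 mm (x) by 262 mm (y), 41 mm thick, top face at z = 437 mm, on four square legs, each 36×36 mm in cross-section. The legs rest on z = 0, each flush with a corner of the seat. Four stretchers, 36 mm wide and 19 mm tall, connect adjacent legs with their undersides at z = 168 mm, each running between the inner faces of the legs it joins and aligned with the legs' outer faces on the other axis.

C is a spool: two coaxial disc flanges of radius 181 mm and thickness 16 mm, joined by a core cylinder of radius 64 mm and height 292 mm. The lower flange rests on z = 0 and the three cylinders share a vertical axis.

Four stools sit around the table at the −y, +y, −x, +x sides. The spool is on top of the table.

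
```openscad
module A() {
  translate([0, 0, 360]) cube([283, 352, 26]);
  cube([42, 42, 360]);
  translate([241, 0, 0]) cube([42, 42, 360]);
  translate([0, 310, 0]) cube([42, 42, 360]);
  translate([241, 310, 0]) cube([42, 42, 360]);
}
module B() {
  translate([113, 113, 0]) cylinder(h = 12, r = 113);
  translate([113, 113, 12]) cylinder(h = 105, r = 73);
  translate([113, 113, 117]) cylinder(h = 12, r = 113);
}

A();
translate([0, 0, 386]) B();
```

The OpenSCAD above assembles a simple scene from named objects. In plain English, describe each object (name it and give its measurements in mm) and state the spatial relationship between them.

A is a simple wooden stool: a rectangular seat 283 mm (x) by 352 mm (y), 26 mm thick, top face at z = 386 mm, on four square legs, each 42×42 mm in cross-section. The legs rest on z = 0, each flush with a corner of the seat.

B is a spool: two coaxial disc flanges of radius 113 mm and thickness 12 mm, joined by a core cylinder of radius 73 mm and height 105 mm. The lower flange rests on z = 0 and the three cylinders share a vertical axis.

The spool is on top of the stool.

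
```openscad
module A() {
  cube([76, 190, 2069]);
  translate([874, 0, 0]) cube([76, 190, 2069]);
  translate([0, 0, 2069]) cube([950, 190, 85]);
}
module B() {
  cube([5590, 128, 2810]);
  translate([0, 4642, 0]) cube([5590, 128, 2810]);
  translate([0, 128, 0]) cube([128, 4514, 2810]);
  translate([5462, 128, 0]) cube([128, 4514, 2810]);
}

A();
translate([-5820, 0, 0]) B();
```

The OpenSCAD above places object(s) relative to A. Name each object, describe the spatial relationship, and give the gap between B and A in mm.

The house frame's nearest face is 230 mm from the door frame's −x face.

A is a door frame. B is a house frame. The house frame is on the floor beside the door frame on its −x side. The gap between the house frame and the door frame is 230 mm.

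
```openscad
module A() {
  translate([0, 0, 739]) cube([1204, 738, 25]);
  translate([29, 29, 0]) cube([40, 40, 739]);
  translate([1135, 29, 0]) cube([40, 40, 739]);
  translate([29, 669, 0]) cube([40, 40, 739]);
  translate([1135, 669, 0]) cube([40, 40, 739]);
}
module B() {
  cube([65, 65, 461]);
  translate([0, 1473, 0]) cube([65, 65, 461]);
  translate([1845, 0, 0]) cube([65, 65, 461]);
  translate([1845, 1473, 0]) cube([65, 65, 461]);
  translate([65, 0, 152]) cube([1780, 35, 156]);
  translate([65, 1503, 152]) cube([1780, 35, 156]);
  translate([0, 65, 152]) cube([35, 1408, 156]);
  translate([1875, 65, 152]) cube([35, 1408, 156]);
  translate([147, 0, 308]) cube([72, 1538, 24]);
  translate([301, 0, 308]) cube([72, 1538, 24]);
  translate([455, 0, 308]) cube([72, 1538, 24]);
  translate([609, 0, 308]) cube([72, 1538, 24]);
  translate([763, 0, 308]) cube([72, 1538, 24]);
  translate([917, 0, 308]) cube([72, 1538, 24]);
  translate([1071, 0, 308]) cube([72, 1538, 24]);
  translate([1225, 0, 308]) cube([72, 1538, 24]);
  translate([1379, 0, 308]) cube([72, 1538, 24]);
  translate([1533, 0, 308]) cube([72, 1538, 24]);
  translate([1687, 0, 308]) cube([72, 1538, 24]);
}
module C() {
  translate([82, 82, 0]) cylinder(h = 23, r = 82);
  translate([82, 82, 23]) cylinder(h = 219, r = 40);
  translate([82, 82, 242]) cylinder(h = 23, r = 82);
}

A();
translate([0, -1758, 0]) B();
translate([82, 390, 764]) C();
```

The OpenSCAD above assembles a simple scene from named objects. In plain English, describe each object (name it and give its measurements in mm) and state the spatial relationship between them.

A is a table with a 1204×738 mm rectangular top, 25 mm thick, top surface at z = 764 mm, supported by four 40×40 mm square legs, each inset 29 mm from the nearest pair of top edges, running from the floor.

B is a bed frame 1910 mm long (x) by 1538 mm wide (y). Four 65×65 mm corner posts, 461 mm tall, at the corners of the footprint. Four rails of 35 mm thickness and 156 mm height run between adjacent posts with their undersides at z = 152 mm, their outer faces flush with the outside of the frame (the two x-running rails run between the posts' inner faces; the two y-running rails run between the posts' inner faces). 11 slats, each 72 mm wide (x) and 24 mm thick, lie across the top of the two x-running rails, running the full 1538 mm width of the frame in y; the slats are evenly spaced along x between the inner faces of the end posts with equal gaps (rounded down to the nearest mm) at the −x end and between each pair — any rounding remainder accumulates at the +x end.

C is a spool: two coaxial disc flanges of radius 82 mm and thickness 23 mm, joined by a core cylinder of radius 40 mm and height 219 mm. The lower flange rests on z = 0 and the three cylinders share a vertical axis.

The bed frame is on the floor beside the table on its −y side. The spool is on top of the table.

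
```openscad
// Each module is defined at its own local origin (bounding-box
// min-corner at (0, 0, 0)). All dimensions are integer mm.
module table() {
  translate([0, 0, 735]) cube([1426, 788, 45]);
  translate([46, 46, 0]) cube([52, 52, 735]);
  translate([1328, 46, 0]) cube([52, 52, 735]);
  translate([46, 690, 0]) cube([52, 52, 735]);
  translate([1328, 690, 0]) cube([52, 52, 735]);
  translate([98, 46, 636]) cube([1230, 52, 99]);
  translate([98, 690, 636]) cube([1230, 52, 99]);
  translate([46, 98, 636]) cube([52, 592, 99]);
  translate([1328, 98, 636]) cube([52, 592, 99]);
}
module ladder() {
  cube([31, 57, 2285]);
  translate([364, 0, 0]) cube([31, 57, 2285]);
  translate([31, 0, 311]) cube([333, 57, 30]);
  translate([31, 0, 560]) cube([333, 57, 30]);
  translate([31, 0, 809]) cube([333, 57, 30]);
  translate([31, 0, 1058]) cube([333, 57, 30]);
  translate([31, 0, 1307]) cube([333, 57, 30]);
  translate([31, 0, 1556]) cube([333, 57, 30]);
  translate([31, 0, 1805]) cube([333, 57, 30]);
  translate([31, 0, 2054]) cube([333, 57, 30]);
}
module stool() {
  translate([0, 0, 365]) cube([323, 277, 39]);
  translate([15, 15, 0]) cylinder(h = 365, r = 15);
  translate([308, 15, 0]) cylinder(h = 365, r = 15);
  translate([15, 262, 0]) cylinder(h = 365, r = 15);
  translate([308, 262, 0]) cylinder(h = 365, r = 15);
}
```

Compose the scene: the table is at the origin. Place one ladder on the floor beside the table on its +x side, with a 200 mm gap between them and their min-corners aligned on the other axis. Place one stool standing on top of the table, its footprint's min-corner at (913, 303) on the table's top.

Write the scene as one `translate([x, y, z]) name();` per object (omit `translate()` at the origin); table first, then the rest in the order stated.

table();
translate([1626, 0, 0]) ladder();
translate([913, 303, 780]) stool();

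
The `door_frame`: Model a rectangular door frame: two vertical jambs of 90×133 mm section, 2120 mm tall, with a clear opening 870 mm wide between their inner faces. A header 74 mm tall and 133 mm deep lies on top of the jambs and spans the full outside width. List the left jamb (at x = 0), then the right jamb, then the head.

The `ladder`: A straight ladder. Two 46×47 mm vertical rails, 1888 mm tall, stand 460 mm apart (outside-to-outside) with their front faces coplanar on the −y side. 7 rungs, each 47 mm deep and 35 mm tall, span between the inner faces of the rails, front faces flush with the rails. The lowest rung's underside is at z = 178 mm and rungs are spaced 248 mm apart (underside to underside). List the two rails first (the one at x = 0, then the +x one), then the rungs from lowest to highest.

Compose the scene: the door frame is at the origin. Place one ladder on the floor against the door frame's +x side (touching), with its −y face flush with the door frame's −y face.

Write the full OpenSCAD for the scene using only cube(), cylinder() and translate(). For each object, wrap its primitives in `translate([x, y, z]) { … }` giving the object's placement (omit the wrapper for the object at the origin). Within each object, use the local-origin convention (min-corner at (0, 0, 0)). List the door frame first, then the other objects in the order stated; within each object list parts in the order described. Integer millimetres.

cube([90, 133, 2120]);
translate([960, 0, 0]) cube([90, 133, 2120]);
translate([0, 0, 2120]) cube([1050, 133, 74]);
translate([1050, 0, 0]) {
  cube([46, 47, 1888]);
  translate([414, 0, 0]) cube([46, 47, 1888]);
  translate([46, 0, 178]) cube([368, 47, 35]);
  translate([46, 0, 426]) cube([368, 47, 35]);
  translate([46, 0, 674]) cube([368, 47, 35]);
  translate([46, 0, 922]) cube([368, 47, 35]);
  translate([46, 0, 1170]) cube([368, 47, 35]);
  translate([46, 0, 1418]) cube([368, 47, 35]);
  translate([46, 0, 1666]) cube([368, 47, 35]);
}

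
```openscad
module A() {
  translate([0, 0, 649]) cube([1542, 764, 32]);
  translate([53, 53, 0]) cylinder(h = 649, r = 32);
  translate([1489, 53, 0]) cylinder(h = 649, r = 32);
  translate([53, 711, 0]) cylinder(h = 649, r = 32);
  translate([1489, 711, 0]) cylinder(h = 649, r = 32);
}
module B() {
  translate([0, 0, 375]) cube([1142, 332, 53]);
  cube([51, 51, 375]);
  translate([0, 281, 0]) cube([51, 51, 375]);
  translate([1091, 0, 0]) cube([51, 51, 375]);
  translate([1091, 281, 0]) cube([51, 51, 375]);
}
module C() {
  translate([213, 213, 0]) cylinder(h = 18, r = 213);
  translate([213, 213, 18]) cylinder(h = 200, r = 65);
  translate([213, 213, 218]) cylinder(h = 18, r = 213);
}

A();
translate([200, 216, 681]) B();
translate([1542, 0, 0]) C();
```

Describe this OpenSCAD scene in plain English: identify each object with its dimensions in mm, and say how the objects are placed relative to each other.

A is a table with a 1542×764 mm rectangular top, 32 mm thick, top surface at z = 681 mm, supported by four round legs of 64 mm diameter, each leg's bounding box inset 21 mm from the nearest pair of top edges, running from the floor.

B is a long wooden bench with a 1142 mm (x) × 332 mm (y) seat, 53 mm thick, its top surface 428 mm above the floor. Four 51 mm square legs at the seat corners, flush with the edges, run from z = 0 to the seat underside.

C is a spool: two coaxial disc flanges of radius 213 mm and thickness 18 mm, joined by a core cylinder of radius 65 mm and height 200 mm. The lower flange rests on z = 0 and the three cylinders share a vertical axis.

The bench is on top of the table, centred. The spool is against the table's +x side, with their −y faces flush.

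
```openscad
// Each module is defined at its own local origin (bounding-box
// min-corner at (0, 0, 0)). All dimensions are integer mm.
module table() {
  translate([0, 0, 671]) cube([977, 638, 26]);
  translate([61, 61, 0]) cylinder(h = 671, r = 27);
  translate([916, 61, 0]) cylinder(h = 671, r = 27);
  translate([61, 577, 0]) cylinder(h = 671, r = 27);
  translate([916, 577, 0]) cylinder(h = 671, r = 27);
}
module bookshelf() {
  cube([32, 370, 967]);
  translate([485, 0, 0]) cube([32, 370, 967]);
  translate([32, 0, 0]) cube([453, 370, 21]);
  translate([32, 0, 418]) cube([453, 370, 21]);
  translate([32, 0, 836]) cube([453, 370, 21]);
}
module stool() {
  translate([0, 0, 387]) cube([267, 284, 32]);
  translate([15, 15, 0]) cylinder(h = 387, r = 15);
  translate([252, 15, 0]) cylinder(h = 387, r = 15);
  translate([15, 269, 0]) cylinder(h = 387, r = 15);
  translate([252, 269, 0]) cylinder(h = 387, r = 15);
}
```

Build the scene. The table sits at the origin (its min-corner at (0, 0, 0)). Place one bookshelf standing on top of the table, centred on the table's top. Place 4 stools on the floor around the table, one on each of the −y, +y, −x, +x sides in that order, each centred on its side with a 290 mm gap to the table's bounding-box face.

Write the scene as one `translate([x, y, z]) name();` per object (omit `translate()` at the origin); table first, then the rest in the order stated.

table();
translate([230, 134, 697]) bookshelf();
translate([355, -574, 0]) stool();
translate([355, 928, 0]) stool();
translate([-557, 177, 0]) stool();
translate([1267, 177, 0]) stool();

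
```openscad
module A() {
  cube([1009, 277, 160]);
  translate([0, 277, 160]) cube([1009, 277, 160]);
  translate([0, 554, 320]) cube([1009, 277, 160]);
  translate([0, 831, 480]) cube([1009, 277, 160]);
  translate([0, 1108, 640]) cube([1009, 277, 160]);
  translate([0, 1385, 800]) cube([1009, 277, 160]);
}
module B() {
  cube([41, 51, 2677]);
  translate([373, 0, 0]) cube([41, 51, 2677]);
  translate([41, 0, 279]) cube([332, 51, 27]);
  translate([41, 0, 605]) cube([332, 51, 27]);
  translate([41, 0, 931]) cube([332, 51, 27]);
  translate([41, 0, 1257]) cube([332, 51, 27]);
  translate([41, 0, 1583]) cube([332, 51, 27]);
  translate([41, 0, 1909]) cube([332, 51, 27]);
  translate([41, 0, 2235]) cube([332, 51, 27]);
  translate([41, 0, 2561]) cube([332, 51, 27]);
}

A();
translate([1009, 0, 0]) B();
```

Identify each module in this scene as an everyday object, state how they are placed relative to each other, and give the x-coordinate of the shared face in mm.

A is a staircase. B is a ladder. The ladder is against the staircase's +x side, with their −y faces flush. The x-coordinate of the shared face is 1009 mm.

The staircase's +x face and the ladder's −x face are both at x = 1009 mm.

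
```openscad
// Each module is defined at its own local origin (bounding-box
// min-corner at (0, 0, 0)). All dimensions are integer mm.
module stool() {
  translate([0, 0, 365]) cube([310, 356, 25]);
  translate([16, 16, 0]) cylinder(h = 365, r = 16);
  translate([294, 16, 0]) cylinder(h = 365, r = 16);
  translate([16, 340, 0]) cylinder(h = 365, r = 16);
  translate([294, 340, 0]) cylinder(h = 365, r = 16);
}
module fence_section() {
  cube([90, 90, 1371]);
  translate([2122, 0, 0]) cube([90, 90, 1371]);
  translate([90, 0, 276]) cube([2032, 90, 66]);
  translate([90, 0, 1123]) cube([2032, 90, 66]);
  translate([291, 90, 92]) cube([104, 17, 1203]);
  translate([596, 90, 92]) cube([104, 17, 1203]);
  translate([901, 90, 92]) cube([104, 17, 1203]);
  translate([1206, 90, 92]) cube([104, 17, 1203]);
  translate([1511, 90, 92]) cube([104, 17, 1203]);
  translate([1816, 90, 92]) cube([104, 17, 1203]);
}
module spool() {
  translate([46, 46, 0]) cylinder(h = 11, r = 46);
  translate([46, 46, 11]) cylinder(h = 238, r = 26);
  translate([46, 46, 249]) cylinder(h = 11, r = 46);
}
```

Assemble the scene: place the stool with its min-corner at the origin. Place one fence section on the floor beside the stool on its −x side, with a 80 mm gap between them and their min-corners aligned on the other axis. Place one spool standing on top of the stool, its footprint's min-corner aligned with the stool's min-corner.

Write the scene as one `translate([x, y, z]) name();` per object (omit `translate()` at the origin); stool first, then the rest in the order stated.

stool();
translate([-2292, 0, 0]) fence_section();
translate([0, 0, 390]) spool();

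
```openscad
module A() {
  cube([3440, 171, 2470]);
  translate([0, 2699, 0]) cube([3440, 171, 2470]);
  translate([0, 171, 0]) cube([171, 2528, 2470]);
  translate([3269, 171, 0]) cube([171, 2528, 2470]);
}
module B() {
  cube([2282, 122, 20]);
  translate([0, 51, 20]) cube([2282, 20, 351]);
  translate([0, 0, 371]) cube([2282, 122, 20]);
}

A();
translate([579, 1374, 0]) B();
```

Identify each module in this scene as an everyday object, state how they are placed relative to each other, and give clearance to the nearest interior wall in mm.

A is a house frame. B is an I-beam. The I-beam sits inside the house frame, centred. The clearance to the nearest interior wall is 408 mm.

Clearances: x = 408, y = 1203; minimum 408 mm.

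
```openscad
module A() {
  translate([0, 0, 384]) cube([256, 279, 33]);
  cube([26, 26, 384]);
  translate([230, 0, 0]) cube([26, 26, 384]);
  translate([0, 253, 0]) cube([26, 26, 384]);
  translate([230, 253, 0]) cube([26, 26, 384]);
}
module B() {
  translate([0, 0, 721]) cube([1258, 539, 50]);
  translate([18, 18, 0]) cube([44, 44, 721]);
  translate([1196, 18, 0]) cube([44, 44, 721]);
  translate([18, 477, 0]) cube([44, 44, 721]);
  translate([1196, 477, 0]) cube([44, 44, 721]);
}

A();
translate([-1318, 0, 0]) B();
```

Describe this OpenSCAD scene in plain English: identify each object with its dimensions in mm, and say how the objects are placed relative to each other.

A is a simple wooden stool: a rectangular seat 256 mm (x) by 279 mm (y), 33 mm thick, top face at z = 417 mm, on four square legs, each 26×26 mm in cross-section. The legs rest on z = 0, each flush with a corner of the seat.

B is a rectangular dining table. The top is 1258×539×50 mm with its upper surface at z = 771 mm. It stands on four 44×44 mm square legs, each inset 18 mm from the nearest pair of top edges, running from the floor to the underside of the top.

The table is on the floor beside the stool on its −x side.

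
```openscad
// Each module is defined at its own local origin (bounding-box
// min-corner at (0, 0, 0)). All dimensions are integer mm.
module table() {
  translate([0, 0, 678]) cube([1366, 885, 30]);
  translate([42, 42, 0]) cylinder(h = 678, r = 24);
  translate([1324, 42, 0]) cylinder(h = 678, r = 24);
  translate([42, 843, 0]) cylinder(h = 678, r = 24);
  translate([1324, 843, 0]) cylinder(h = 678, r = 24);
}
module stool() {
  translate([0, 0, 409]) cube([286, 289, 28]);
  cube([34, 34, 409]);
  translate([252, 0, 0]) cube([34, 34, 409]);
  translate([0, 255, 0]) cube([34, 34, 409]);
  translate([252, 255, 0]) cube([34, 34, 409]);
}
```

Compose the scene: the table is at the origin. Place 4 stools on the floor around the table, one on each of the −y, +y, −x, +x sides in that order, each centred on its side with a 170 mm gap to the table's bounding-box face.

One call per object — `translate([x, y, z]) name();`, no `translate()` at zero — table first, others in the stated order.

table();
translate([540, -459, 0]) stool();
translate([540, 1055, 0]) stool();
translate([-456, 298, 0]) stool();
translate([1536, 298, 0]) stool();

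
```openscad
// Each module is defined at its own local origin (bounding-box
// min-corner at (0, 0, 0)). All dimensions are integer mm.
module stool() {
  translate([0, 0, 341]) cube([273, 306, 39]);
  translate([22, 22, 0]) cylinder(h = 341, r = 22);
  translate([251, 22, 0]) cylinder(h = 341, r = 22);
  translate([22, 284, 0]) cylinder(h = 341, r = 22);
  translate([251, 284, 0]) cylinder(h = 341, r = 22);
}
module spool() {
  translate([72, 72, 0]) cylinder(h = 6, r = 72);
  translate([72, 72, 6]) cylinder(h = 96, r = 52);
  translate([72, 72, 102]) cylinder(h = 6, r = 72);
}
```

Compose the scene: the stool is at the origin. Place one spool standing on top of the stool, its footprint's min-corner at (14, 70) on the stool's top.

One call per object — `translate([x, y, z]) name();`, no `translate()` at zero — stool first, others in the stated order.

stool();
translate([14, 70, 380]) spool();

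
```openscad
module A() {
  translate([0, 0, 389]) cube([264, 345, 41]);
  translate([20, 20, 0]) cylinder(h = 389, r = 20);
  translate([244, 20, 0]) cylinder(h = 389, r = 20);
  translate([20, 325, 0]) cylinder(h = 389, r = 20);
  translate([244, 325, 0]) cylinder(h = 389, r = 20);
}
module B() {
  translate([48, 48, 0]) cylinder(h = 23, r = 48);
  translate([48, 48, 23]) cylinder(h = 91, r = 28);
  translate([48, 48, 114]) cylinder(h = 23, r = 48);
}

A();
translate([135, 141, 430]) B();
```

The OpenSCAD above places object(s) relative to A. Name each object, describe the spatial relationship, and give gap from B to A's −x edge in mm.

The spool's min-x is at 135; the stool's min-x is 0; gap = 135 mm.

A is a stool. B is a spool. The spool is on top of the stool. The gap from the spool to the stool's −x edge is 135 mm.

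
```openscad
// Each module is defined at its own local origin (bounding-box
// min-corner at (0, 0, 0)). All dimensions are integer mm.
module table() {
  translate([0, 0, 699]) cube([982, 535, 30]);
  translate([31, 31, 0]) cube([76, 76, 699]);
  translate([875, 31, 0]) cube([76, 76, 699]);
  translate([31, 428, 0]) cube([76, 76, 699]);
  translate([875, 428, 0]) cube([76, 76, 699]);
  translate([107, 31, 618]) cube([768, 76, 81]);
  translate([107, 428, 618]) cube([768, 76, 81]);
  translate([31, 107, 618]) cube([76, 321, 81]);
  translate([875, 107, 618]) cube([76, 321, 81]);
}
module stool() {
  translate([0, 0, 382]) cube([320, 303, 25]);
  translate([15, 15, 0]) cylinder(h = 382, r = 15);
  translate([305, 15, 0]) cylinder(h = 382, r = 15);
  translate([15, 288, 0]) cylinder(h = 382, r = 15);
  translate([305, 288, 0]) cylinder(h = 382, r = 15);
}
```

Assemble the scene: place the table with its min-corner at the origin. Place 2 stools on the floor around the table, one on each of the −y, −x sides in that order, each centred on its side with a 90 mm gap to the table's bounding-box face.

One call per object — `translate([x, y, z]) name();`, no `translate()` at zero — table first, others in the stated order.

table();
translate([331, -393, 0]) stool();
translate([-410, 116, 0]) stool();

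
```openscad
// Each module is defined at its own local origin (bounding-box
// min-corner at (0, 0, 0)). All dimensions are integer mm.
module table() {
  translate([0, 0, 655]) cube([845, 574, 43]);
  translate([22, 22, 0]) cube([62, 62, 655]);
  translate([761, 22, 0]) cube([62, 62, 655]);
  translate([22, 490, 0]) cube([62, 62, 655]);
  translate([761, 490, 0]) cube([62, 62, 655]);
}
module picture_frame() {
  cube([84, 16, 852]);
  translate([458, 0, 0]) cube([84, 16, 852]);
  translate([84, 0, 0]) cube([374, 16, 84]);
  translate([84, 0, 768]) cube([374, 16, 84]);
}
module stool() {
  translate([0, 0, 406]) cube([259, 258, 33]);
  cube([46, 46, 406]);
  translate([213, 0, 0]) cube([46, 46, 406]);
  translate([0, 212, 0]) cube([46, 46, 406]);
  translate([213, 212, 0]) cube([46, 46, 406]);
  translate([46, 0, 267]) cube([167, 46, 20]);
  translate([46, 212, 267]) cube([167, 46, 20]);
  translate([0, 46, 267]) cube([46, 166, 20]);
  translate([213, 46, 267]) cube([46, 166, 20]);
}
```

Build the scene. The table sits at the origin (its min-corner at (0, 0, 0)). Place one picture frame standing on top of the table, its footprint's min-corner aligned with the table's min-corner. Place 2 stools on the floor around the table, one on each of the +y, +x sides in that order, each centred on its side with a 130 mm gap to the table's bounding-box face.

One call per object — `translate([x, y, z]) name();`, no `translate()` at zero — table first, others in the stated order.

table();
translate([0, 0, 698]) picture_frame();
translate([293, 704, 0]) stool();
translate([975, 158, 0]) stool();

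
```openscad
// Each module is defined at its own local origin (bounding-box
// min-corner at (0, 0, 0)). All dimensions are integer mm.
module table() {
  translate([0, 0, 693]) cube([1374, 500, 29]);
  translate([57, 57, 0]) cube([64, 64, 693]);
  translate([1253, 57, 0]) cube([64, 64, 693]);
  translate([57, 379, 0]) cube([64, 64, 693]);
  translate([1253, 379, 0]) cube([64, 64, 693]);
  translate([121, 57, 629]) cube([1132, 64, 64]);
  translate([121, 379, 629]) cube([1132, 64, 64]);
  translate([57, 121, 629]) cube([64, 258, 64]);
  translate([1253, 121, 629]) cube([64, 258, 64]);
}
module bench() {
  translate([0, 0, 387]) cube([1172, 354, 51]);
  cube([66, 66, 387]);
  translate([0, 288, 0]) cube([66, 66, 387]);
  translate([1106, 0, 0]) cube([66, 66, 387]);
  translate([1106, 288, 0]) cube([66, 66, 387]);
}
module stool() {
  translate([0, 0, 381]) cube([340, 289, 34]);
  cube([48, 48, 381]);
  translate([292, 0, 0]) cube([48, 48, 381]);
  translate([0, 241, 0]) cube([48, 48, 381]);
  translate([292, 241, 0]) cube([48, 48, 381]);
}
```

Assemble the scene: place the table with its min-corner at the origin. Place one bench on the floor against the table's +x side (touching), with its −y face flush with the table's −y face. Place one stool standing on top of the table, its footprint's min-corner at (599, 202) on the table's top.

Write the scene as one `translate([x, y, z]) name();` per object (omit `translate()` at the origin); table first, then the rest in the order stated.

table();
translate([1374, 0, 0]) bench();
translate([599, 202, 722]) stool();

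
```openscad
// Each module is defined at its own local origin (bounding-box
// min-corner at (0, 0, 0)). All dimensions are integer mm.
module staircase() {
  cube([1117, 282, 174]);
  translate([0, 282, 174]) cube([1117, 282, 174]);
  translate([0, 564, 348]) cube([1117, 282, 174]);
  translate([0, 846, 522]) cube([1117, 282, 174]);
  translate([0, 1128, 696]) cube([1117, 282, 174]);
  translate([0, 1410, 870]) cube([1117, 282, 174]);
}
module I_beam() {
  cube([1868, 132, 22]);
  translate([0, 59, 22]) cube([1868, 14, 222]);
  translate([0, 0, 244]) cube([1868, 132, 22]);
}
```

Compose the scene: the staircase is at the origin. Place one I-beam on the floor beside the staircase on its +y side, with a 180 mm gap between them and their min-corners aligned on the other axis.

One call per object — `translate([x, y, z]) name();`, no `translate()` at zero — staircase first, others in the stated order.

staircase();
translate([0, 1872, 0]) I_beam();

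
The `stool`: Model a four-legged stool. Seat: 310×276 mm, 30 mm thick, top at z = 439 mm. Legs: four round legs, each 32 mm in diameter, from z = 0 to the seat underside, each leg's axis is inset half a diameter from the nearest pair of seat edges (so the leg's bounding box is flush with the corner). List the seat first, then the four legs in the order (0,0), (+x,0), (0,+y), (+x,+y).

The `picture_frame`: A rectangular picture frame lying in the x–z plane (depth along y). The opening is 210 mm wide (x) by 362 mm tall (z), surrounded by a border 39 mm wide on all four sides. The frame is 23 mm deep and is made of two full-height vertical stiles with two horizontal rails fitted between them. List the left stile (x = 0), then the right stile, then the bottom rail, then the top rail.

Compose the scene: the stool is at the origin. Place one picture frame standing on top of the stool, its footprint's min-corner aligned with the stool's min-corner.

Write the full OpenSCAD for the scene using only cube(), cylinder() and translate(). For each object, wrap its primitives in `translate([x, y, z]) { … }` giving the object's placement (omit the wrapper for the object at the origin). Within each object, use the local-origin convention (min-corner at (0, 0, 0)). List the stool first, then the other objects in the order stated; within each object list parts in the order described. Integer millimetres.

translate([0, 0, 409]) cube([310, 276, 30]);
translate([16, 16, 0]) cylinder(h = 409, r = 16);
translate([294, 16, 0]) cylinder(h = 409, r = 16);
translate([16, 260, 0]) cylinder(h = 409, r = 16);
translate([294, 260, 0]) cylinder(h = 409, r = 16);
translate([0, 0, 439]) {
  cube([39, 23, 440]);
  translate([249, 0, 0]) cube([39, 23, 440]);
  translate([39, 0, 0]) cube([210, 23, 39]);
  translate([39, 0, 401]) cube([210, 23, 39]);
}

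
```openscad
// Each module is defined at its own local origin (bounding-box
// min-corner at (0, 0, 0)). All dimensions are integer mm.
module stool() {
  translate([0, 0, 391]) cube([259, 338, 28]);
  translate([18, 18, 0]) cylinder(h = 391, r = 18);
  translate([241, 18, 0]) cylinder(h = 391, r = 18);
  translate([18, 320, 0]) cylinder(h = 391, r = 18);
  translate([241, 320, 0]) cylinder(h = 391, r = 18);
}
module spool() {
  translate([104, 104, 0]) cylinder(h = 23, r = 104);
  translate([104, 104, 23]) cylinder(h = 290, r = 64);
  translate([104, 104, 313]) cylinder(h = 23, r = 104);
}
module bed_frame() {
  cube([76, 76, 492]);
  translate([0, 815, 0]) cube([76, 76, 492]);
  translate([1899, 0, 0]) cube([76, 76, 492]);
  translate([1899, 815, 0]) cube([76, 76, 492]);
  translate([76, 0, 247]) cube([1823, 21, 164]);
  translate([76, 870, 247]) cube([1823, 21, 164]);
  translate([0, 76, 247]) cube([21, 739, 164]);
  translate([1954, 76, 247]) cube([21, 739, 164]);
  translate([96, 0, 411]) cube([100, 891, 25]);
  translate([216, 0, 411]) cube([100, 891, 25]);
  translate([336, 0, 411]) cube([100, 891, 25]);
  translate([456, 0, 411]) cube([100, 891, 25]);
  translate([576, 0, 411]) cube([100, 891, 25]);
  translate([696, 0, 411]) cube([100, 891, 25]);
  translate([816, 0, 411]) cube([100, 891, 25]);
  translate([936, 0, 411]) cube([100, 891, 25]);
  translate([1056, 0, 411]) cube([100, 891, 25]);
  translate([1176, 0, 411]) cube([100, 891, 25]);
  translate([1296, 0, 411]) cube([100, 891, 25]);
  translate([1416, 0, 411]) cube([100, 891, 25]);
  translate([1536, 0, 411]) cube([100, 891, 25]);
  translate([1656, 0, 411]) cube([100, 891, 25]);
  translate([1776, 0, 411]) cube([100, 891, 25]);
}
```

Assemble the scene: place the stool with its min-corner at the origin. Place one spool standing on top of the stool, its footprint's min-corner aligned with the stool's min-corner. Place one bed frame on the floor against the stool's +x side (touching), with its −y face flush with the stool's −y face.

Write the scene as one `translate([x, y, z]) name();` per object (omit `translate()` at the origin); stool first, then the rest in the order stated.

stool();
translate([0, 0, 419]) spool();
translate([259, 0, 0]) bed_frame();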